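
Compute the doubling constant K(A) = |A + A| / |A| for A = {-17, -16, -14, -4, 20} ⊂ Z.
K = |A + A| / |A| = 15/5 = 3

Enumerate A + A = {a + b : a, b ∈ A}. With |A| = 5, there are |A|^2 = 25 ordered sum pairs; collecting distinct values, A + A = {-34, -33, -32, -31, -30, -28, -21, -20, -18, -8, 3, 4, 6, 16, 40}, so |A + A| = 15. Thus K = 15/5 = 3. For comparison, the minimum possible |A + A| over all 5-element sets is 2·5 − 1 = 9 (so min K = 9/5), attained only by arithmetic progressions.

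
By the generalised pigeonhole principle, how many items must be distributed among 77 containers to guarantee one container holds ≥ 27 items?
n = (27 − 1)·77 + 1 = 2003

By the generalised pigeonhole principle, to guarantee some box contains ≥ r objects we need more than (r − 1) · k objects total. Threshold: n = (r − 1) · k + 1. With r = 27 and k = 77: n = 26 · 77 + 1 = 2002 + 1 = 2003. For n = 2002 = 26 · 77, we can put exactly 26 objects in every box, avoiding 27 in any single one — so 2003 is tight.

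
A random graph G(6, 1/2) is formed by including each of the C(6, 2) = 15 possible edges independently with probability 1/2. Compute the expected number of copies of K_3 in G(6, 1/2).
E[# K_3] = C(6, 3) · (1/2)^C(3, 2) = 20 / 2^3 = 5/2 = 2.5

For each 3-subset S of vertices (there are C(6, 3) = 20 such S), let X_S = 1 if S induces a K_3 (all C(3, 2) = 3 edges present). Then P(X_S = 1) = (1/2)^3 = 1/8. By linearity of expectation, E[# K_3] = C(6, 3) · (1/2)^3 = 20 / 8 = 5/2 = 2.5.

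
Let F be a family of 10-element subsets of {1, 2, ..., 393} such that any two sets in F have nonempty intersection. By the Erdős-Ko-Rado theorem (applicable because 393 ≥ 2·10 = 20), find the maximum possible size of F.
max |F| = C(392, 9) = 549080409688370560

Erdős-Ko-Rado (1961): when n ≥ 2k, max |F| = C(n−1, k−1). The bound is attained by the star {A : i ∈ A} for any fixed i ∈ [n]. Here C(393−1, 10−1) = C(392, 9) = 549080409688370560.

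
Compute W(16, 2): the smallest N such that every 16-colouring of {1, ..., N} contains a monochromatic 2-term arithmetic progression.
W(16, 2) = 16 + 1 = 17

A 2-term AP is any pair of integers, so a monochromatic 2-AP exists iff some colour is used at least twice. With 16 colours, the colouring i ↦ i on {1, ..., 16} uses each colour once, avoiding any monochromatic pair, so W(16, 2) > 16. For {1, ..., 17}, pigeonhole forces two integers of the same colour, which form a monochromatic 2-AP. Hence W(16, 2) = 17.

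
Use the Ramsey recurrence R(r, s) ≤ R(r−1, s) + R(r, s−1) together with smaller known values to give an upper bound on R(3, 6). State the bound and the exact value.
R(3, 6) ≤ R(2, 6) + R(3, 5) = 6 + 14 = 20; exact value R(3, 6) = 18.

The Erdős–Szekeres recurrence R(r, s) ≤ R(r−1, s) + R(r, s−1) applied to (r, s) = (3, 6) gives
  R(3, 6) ≤ R(2, 6) + R(3, 5) = 6 + 14 = 20.
(Recall R(2, k) = k and R is symmetric.) The recurrence is not tight here (it gives 20, but the exact value is R(3, 6) = 18); the tight upper bound requires a sharper argument than the simple recurrence, combined with a lower-bound construction on K_{17}.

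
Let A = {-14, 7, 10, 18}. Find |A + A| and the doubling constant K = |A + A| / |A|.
K = |A + A| / |A| = 10/4 = 5/2

Enumerate A + A = {a + b : a, b ∈ A}. With |A| = 4, there are |A|^2 = 16 ordered sum pairs; collecting distinct values, A + A = {-28, -7, -4, 4, 14, 17, 20, 25, 28, 36}, so |A + A| = 10. Thus K = 10/4 = 5/2. For comparison, the minimum possible |A + A| over all 4-element sets is 2·4 − 1 = 7 (so min K = 7/4), attained only by arithmetic progressions.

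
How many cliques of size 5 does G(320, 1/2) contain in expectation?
E[# K_5] = C(320, 5) · (1/2)^C(5, 2) = 27097728064 / 2^10 = 423402001/16 = 26462625.0625

For each 5-subset S of vertices (there are C(320, 5) = 27097728064 such S), let X_S = 1 if S induces a K_5 (all C(5, 2) = 10 edges present). Then P(X_S = 1) = (1/2)^10 = 1/1024. By linearity of expectation, E[# K_5] = C(320, 5) · (1/2)^10 = 27097728064 / 1024 = 423402001/16 = 26462625.0625.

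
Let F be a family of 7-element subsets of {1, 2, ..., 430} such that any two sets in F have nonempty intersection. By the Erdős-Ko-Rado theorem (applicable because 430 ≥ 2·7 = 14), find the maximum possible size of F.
max |F| = C(429, 6) = 8359125114340

The Erdős-Ko-Rado theorem states: for n ≥ 2k, an intersecting family of k-subsets of an n-element set has size at most C(n − 1, k − 1), with equality for 'star' families {A ⊆ [n] : |A| = k, i ∈ A} (fix an element i). For n = 430, k = 7: C(429, 6) = 8359125114340.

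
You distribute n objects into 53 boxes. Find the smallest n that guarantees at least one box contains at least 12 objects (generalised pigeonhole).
n = (12 − 1)·53 + 1 = 584

By the generalised pigeonhole principle, to guarantee some box contains ≥ r objects we need more than (r − 1) · k objects total. Threshold: n = (r − 1) · k + 1. With r = 12 and k = 53: n = 11 · 53 + 1 = 583 + 1 = 584. For n = 583 = 11 · 53, we can put exactly 11 objects in every box, avoiding 12 in any single one — so 584 is tight.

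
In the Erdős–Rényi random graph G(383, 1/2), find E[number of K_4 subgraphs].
E[# K_4] = C(383, 4) · (1/2)^C(4, 2) = 882590945 / 2^6 = 13790483.515625

For each 4-subset S of vertices (there are C(383, 4) = 882590945 such S), let X_S = 1 if S induces a K_4 (all C(4, 2) = 6 edges present). Then P(X_S = 1) = (1/2)^6 = 1/64. By linearity of expectation, E[# K_4] = C(383, 4) · (1/2)^6 = 882590945 / 64 = 13790483.515625.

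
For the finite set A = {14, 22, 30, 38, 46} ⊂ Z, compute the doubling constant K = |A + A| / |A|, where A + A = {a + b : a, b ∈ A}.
K = |A + A| / |A| = 9/5

Enumerate A + A = {a + b : a, b ∈ A}. With |A| = 5, there are |A|^2 = 25 ordered sum pairs; collecting distinct values, A + A = {28, 36, 44, 52, 60, 68, 76, 84, 92}, so |A + A| = 9. Thus K = 9/5. Here |A + A| = 2|A| − 1 = 9, the minimum possible — so K = 9/5 is minimal, which holds iff A is an arithmetic progression.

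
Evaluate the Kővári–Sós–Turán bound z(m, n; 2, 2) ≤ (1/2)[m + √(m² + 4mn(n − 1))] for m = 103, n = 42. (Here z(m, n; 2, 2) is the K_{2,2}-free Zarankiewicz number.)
z(103, 42; 2, 2) ≤ (1/2)[103 + √(103² + 4·103·42·41)] = (1/2)[103 + √720073] = 475.7856

Kővári–Sós–Turán: let r_1, ..., r_103 be the row sums and z = Σ r_i the total number of 1s. Each pair of columns can share at most one row with both entries 1 (else a 2×2 all-ones block appears), so Σ_i C(r_i, 2) ≤ C(42, 2) = 861. By convexity Σ_i C(r_i, 2) ≥ 103·C(z/103, 2) = z(z − 103)/(2·103), giving z² − 103z − 103·42·41 ≤ 0 and hence z ≤ (1/2)[103 + √(10609 + 4·177366)] = (1/2)[103 + √720073] ≈ (1/2)(103 + 848.5712) = 475.7856.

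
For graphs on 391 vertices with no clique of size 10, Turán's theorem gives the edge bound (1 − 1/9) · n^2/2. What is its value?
Turán density bound = (8/9) · 391^2/2 = 611524/9 ≈ 67947.1111

Turán's theorem: ex(n, K_{r+1}) is achieved by the complete r-partite Turán graph T(n, r) with parts as balanced as possible, and is at most (1 − 1/r) · n^2/2. For r = 9, n = 391: the density bound is (8/9) · 152881/2 = 611524/9 ≈ 67947.1111. The integer-valued extremum is e(T(391, 9)) = 67946, which is strictly less than the density bound 611524/9 since 9 ∤ 391 (the parts of T(391, 9) cannot all be equal).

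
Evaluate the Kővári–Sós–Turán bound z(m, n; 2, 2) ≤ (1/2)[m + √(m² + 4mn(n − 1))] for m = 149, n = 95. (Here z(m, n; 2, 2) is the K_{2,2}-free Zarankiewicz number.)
z(149, 95; 2, 2) ≤ (1/2)[149 + √(149² + 4·149·95·94)] = (1/2)[149 + √5344481] = 1230.4067

Kővári–Sós–Turán: let r_1, ..., r_149 be the row sums and z = Σ r_i the total number of 1s. Each pair of columns can share at most one row with both entries 1 (else a 2×2 all-ones block appears), so Σ_i C(r_i, 2) ≤ C(95, 2) = 4465. By convexity Σ_i C(r_i, 2) ≥ 149·C(z/149, 2) = z(z − 149)/(2·149), giving z² − 149z − 149·95·94 ≤ 0 and hence z ≤ (1/2)[149 + √(22201 + 4·1330570)] = (1/2)[149 + √5344481] ≈ (1/2)(149 + 2311.8134) = 1230.4067.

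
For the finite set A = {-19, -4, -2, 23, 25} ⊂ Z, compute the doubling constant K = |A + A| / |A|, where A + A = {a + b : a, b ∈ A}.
K = |A + A| / |A| = 14/5

Enumerate A + A = {a + b : a, b ∈ A}. With |A| = 5, there are |A|^2 = 25 ordered sum pairs; collecting distinct values, A + A = {-38, -23, -21, -8, -6, -4, 4, 6, 19, 21, 23, 46, 48, 50}, so |A + A| = 14. Thus K = 14/5. For comparison, the minimum possible |A + A| over all 5-element sets is 2·5 − 1 = 9 (so min K = 9/5), attained only by arithmetic progressions.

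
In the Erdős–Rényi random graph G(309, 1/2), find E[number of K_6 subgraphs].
E[# K_6] = C(309, 6) · (1/2)^C(6, 2) = 1151356784424 / 2^15 = 143919598053/4096 ≈ 35136620.618408

For each 6-subset S of vertices (there are C(309, 6) = 1151356784424 such S), let X_S = 1 if S induces a K_6 (all C(6, 2) = 15 edges present). Then P(X_S = 1) = (1/2)^15 = 1/32768. By linearity of expectation, E[# K_6] = C(309, 6) · (1/2)^15 = 1151356784424 / 32768 = 143919598053/4096 ≈ 35136620.618408.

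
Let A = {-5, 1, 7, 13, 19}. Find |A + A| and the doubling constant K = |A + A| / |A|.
K = |A + A| / |A| = 9/5

Enumerate A + A = {a + b : a, b ∈ A}. With |A| = 5, there are |A|^2 = 25 ordered sum pairs; collecting distinct values, A + A = {-10, -4, 2, 8, 14, 20, 26, 32, 38}, so |A + A| = 9. Thus K = 9/5. Here |A + A| = 2|A| − 1 = 9, the minimum possible — so K = 9/5 is minimal, which holds iff A is an arithmetic progression.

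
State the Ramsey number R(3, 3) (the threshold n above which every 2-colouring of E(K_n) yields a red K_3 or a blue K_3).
R(3, 3) = 6

Lower bound: the 5-cycle C_5 (with the remaining edges as the complement) gives a 2-colouring of K_5 with no monochromatic triangle, so R(3, 3) > 5.
Upper bound: in K_6, any vertex has 5 incident edges, so by pigeonhole ≥3 are the same colour (say red). If any pair of those red neighbours has a red edge between them, we get a red triangle; otherwise the three neighbours span a blue triangle. So every 2-colouring of K_6 has a monochromatic triangle.
Hence R(3, 3) = 6.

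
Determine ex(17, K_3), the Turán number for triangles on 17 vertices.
ex(17, K_3) = ⌊17^2/4⌋ = 72

Mantel (1907): a triangle-free graph on n vertices has at most ⌊n^2/4⌋ edges, with equality for the complete bipartite graph K_{⌊n/2⌋, ⌈n/2⌉}. For n = 17: ⌊17^2/4⌋ = ⌊289/4⌋ = 72. The extremal graph is K_{8, 9}, which has 8·9 = 72 edges.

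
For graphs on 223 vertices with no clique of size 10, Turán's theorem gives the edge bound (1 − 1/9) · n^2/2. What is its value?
Turán density bound = (8/9) · 223^2/2 = 198916/9 ≈ 22101.7778

Turán's theorem: ex(n, K_{r+1}) is achieved by the complete r-partite Turán graph T(n, r) with parts as balanced as possible, and is at most (1 − 1/r) · n^2/2. For r = 9, n = 223: the density bound is (8/9) · 49729/2 = 198916/9 ≈ 22101.7778. The integer-valued extremum is e(T(223, 9)) = 22101, which is strictly less than the density bound 198916/9 since 9 ∤ 223 (the parts of T(223, 9) cannot all be equal).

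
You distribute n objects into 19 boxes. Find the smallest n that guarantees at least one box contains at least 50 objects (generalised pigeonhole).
n = (50 − 1)·19 + 1 = 932

By the generalised pigeonhole principle, to guarantee some box contains ≥ r objects we need more than (r − 1) · k objects total. Threshold: n = (r − 1) · k + 1. With r = 50 and k = 19: n = 49 · 19 + 1 = 931 + 1 = 932. For n = 931 = 49 · 19, we can put exactly 49 objects in every box, avoiding 50 in any single one — so 932 is tight.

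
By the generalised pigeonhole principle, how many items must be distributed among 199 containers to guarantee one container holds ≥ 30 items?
n = (30 − 1)·199 + 1 = 5772

By the generalised pigeonhole principle, to guarantee some box contains ≥ r objects we need more than (r − 1) · k objects total. Threshold: n = (r − 1) · k + 1. With r = 30 and k = 199: n = 29 · 199 + 1 = 5771 + 1 = 5772. For n = 5771 = 29 · 199, we can put exactly 29 objects in every box, avoiding 30 in any single one — so 5772 is tight.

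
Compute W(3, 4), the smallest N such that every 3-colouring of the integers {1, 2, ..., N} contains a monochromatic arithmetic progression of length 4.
W(3, 4) = 293

W(3, 4) = 293. The lower bound W(3, 4) > 292 comes from an explicit good 3-colouring of [1, 292]; the upper bound W(3, 4) ≤ 293 was verified by exhaustive search over 3-colourings of [1, 293].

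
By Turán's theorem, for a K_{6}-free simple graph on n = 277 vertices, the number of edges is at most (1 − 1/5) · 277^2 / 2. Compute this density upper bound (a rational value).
Turán density bound = (4/5) · 277^2/2 = 153458/5 ≈ 30691.6

Turán's theorem: ex(n, K_{r+1}) is achieved by the complete r-partite Turán graph T(n, r) with parts as balanced as possible, and is at most (1 − 1/r) · n^2/2. For r = 5, n = 277: the density bound is (4/5) · 76729/2 = 153458/5 ≈ 30691.6. The integer-valued extremum is e(T(277, 5)) = 30691, which is strictly less than the density bound 153458/5 since 5 ∤ 277 (the parts of T(277, 5) cannot all be equal).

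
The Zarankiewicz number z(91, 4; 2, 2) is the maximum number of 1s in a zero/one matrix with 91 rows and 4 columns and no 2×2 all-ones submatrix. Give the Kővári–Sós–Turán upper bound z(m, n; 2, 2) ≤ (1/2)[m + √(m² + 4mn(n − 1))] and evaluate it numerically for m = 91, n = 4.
z(91, 4; 2, 2) ≤ (1/2)[91 + √(91² + 4·91·4·3)] = (1/2)[91 + √12649] = 101.7339

Kővári–Sós–Turán: let r_1, ..., r_91 be the row sums and z = Σ r_i the total number of 1s. Each pair of columns can share at most one row with both entries 1 (else a 2×2 all-ones block appears), so Σ_i C(r_i, 2) ≤ C(4, 2) = 6. By convexity Σ_i C(r_i, 2) ≥ 91·C(z/91, 2) = z(z − 91)/(2·91), giving z² − 91z − 91·4·3 ≤ 0 and hence z ≤ (1/2)[91 + √(8281 + 4·1092)] = (1/2)[91 + √12649] ≈ (1/2)(91 + 112.4678) = 101.7339.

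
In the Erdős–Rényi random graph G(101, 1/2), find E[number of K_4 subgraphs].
E[# K_4] = C(101, 4) · (1/2)^C(4, 2) = 4082925 / 2^6 = 63795.703125

For each 4-subset S of vertices (there are C(101, 4) = 4082925 such S), let X_S = 1 if S induces a K_4 (all C(4, 2) = 6 edges present). Then P(X_S = 1) = (1/2)^6 = 1/64. By linearity of expectation, E[# K_4] = C(101, 4) · (1/2)^6 = 4082925 / 64 = 63795.703125.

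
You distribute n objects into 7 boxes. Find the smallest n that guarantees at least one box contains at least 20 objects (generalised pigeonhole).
n = (20 − 1)·7 + 1 = 134

By the generalised pigeonhole principle, to guarantee some box contains ≥ r objects we need more than (r − 1) · k objects total. Threshold: n = (r − 1) · k + 1. With r = 20 and k = 7: n = 19 · 7 + 1 = 133 + 1 = 134. For n = 133 = 19 · 7, we can put exactly 19 objects in every box, avoiding 20 in any single one — so 134 is tight.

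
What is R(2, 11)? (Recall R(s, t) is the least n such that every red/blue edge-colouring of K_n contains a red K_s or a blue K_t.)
R(2, 11) = 11

R(2, k) = k for all k ≥ 2: in a 2-colouring of K_k, either some edge is red (a red K_2) or all edges are blue (a blue K_k). And K_{10} coloured all-blue has no blue K_11, so R(2, 11) > 10. Hence R(2, 11) = 11.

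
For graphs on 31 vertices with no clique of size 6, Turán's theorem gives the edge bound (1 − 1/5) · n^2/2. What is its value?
Turán density bound = (4/5) · 31^2/2 = 1922/5 ≈ 384.4

Turán's theorem: ex(n, K_{r+1}) is achieved by the complete r-partite Turán graph T(n, r) with parts as balanced as possible, and is at most (1 − 1/r) · n^2/2. For r = 5, n = 31: the density bound is (4/5) · 961/2 = 1922/5 ≈ 384.4. The integer-valued extremum is e(T(31, 5)) = 384, which is strictly less than the density bound 1922/5 since 5 ∤ 31 (the parts of T(31, 5) cannot all be equal).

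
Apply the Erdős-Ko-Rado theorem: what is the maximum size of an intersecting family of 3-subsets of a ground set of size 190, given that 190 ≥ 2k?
max |F| = C(189, 2) = 17766

Erdős-Ko-Rado (1961): when n ≥ 2k, max |F| = C(n−1, k−1). The bound is attained by the star {A : i ∈ A} for any fixed i ∈ [n]. Here C(190−1, 3−1) = C(189, 2) = 17766.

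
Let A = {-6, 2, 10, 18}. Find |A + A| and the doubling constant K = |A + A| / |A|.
K = |A + A| / |A| = 7/4

Enumerate A + A = {a + b : a, b ∈ A}. With |A| = 4, there are |A|^2 = 16 ordered sum pairs; collecting distinct values, A + A = {-12, -4, 4, 12, 20, 28, 36}, so |A + A| = 7. Thus K = 7/4. Here |A + A| = 2|A| − 1 = 7, the minimum possible — so K = 7/4 is minimal, which holds iff A is an arithmetic progression.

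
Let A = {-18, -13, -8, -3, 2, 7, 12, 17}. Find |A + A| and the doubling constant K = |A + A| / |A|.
K = |A + A| / |A| = 15/8

Enumerate A + A = {a + b : a, b ∈ A}. With |A| = 8, there are |A|^2 = 64 ordered sum pairs; collecting distinct values, A + A = {-36, -31, -26, -21, -16, -11, -6, -1, 4, 9, 14, 19, 24, 29, 34}, so |A + A| = 15. Thus K = 15/8. Here |A + A| = 2|A| − 1 = 15, the minimum possible — so K = 15/8 is minimal, which holds iff A is an arithmetic progression.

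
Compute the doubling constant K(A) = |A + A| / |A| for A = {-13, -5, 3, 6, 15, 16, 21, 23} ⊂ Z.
K = |A + A| / |A| = 33/8

Enumerate A + A = {a + b : a, b ∈ A}. With |A| = 8, there are |A|^2 = 64 ordered sum pairs; collecting distinct values, A + A = {-26, -18, -10, -7, -2, 1, 2, 3, 6, 8, 9, 10, 11, 12, 16, 18, 19, 21, 22, 24, 26, 27, 29, 30, 31, 32, 36, 37, 38, 39, 42, 44, 46}, so |A + A| = 33. Thus K = 33/8. For comparison, the minimum possible |A + A| over all 8-element sets is 2·8 − 1 = 15 (so min K = 15/8), attained only by arithmetic progressions.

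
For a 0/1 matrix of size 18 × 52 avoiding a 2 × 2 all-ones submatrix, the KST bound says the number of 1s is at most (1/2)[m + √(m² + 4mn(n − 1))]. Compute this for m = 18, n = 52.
z(18, 52; 2, 2) ≤ (1/2)[18 + √(18² + 4·18·52·51)] = (1/2)[18 + √191268] = 227.671

Kővári–Sós–Turán: let r_1, ..., r_18 be the row sums and z = Σ r_i the total number of 1s. Each pair of columns can share at most one row with both entries 1 (else a 2×2 all-ones block appears), so Σ_i C(r_i, 2) ≤ C(52, 2) = 1326. By convexity Σ_i C(r_i, 2) ≥ 18·C(z/18, 2) = z(z − 18)/(2·18), giving z² − 18z − 18·52·51 ≤ 0 and hence z ≤ (1/2)[18 + √(324 + 4·47736)] = (1/2)[18 + √191268] ≈ (1/2)(18 + 437.342) = 227.671.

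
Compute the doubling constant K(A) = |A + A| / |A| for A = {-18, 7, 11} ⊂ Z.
K = |A + A| / |A| = 6/3 = 2

Enumerate A + A = {a + b : a, b ∈ A}. With |A| = 3, there are |A|^2 = 9 ordered sum pairs; collecting distinct values, A + A = {-36, -11, -7, 14, 18, 22}, so |A + A| = 6. Thus K = 6/3 = 2. For comparison, the minimum possible |A + A| over all 3-element sets is 2·3 − 1 = 5 (so min K = 5/3), attained only by arithmetic progressions.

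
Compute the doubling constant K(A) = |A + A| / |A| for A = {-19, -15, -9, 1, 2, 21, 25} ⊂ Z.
K = |A + A| / |A| = 25/7

Enumerate A + A = {a + b : a, b ∈ A}. With |A| = 7, there are |A|^2 = 49 ordered sum pairs; collecting distinct values, A + A = {-38, -34, -30, -28, -24, -18, -17, -14, -13, -8, -7, 2, 3, 4, 6, 10, 12, 16, 22, 23, 26, 27, 42, 46, 50}, so |A + A| = 25. Thus K = 25/7. For comparison, the minimum possible |A + A| over all 7-element sets is 2·7 − 1 = 13 (so min K = 13/7), attained only by arithmetic progressions.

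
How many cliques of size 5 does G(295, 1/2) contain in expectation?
E[# K_5] = C(295, 5) · (1/2)^C(5, 2) = 17994159309 / 2^10 ≈ 17572421.200195

For each 5-subset S of vertices (there are C(295, 5) = 17994159309 such S), let X_S = 1 if S induces a K_5 (all C(5, 2) = 10 edges present). Then P(X_S = 1) = (1/2)^10 = 1/1024. By linearity of expectation, E[# K_5] = C(295, 5) · (1/2)^10 = 17994159309 / 1024 ≈ 17572421.200195.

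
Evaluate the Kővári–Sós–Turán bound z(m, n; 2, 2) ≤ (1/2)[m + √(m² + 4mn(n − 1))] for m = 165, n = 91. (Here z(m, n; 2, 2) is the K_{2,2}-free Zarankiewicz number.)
z(165, 91; 2, 2) ≤ (1/2)[165 + √(165² + 4·165·91·90)] = (1/2)[165 + √5432625] = 1247.8996

Kővári–Sós–Turán: let r_1, ..., r_165 be the row sums and z = Σ r_i the total number of 1s. Each pair of columns can share at most one row with both entries 1 (else a 2×2 all-ones block appears), so Σ_i C(r_i, 2) ≤ C(91, 2) = 4095. By convexity Σ_i C(r_i, 2) ≥ 165·C(z/165, 2) = z(z − 165)/(2·165), giving z² − 165z − 165·91·90 ≤ 0 and hence z ≤ (1/2)[165 + √(27225 + 4·1351350)] = (1/2)[165 + √5432625] ≈ (1/2)(165 + 2330.7992) = 1247.8996.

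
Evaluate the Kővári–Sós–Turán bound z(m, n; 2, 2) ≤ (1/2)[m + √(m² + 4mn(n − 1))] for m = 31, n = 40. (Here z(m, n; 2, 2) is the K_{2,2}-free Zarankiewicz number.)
z(31, 40; 2, 2) ≤ (1/2)[31 + √(31² + 4·31·40·39)] = (1/2)[31 + √194401] = 235.9546

Kővári–Sós–Turán: let r_1, ..., r_31 be the row sums and z = Σ r_i the total number of 1s. Each pair of columns can share at most one row with both entries 1 (else a 2×2 all-ones block appears), so Σ_i C(r_i, 2) ≤ C(40, 2) = 780. By convexity Σ_i C(r_i, 2) ≥ 31·C(z/31, 2) = z(z − 31)/(2·31), giving z² − 31z − 31·40·39 ≤ 0 and hence z ≤ (1/2)[31 + √(961 + 4·48360)] = (1/2)[31 + √194401] ≈ (1/2)(31 + 440.9093) = 235.9546.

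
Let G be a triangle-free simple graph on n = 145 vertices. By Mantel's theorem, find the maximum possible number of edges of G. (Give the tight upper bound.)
ex(145, K_3) = ⌊145^2/4⌋ = 5256

Mantel (1907): a triangle-free graph on n vertices has at most ⌊n^2/4⌋ edges, with equality for the complete bipartite graph K_{⌊n/2⌋, ⌈n/2⌉}. For n = 145: ⌊145^2/4⌋ = ⌊21025/4⌋ = 5256. The extremal graph is K_{72, 73}, which has 72·73 = 5256 edges.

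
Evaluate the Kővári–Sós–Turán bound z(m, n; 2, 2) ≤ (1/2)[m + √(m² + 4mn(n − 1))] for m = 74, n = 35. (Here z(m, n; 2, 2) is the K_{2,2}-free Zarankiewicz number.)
z(74, 35; 2, 2) ≤ (1/2)[74 + √(74² + 4·74·35·34)] = (1/2)[74 + √357716] = 336.0468

Kővári–Sós–Turán: let r_1, ..., r_74 be the row sums and z = Σ r_i the total number of 1s. Each pair of columns can share at most one row with both entries 1 (else a 2×2 all-ones block appears), so Σ_i C(r_i, 2) ≤ C(35, 2) = 595. By convexity Σ_i C(r_i, 2) ≥ 74·C(z/74, 2) = z(z − 74)/(2·74), giving z² − 74z − 74·35·34 ≤ 0 and hence z ≤ (1/2)[74 + √(5476 + 4·88060)] = (1/2)[74 + √357716] ≈ (1/2)(74 + 598.0936) = 336.0468.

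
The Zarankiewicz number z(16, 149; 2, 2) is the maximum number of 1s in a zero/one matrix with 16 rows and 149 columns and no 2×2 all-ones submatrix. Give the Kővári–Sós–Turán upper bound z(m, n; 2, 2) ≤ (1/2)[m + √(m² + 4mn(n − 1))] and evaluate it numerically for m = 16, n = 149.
z(16, 149; 2, 2) ≤ (1/2)[16 + √(16² + 4·16·149·148)] = (1/2)[16 + √1411584] = 602.0505

Kővári–Sós–Turán: let r_1, ..., r_16 be the row sums and z = Σ r_i the total number of 1s. Each pair of columns can share at most one row with both entries 1 (else a 2×2 all-ones block appears), so Σ_i C(r_i, 2) ≤ C(149, 2) = 11026. By convexity Σ_i C(r_i, 2) ≥ 16·C(z/16, 2) = z(z − 16)/(2·16), giving z² − 16z − 16·149·148 ≤ 0 and hence z ≤ (1/2)[16 + √(256 + 4·352832)] = (1/2)[16 + √1411584] ≈ (1/2)(16 + 1188.101) = 602.0505.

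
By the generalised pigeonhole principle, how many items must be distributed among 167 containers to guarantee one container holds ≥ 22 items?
n = (22 − 1)·167 + 1 = 3508

By the generalised pigeonhole principle, to guarantee some box contains ≥ r objects we need more than (r − 1) · k objects total. Threshold: n = (r − 1) · k + 1. With r = 22 and k = 167: n = 21 · 167 + 1 = 3507 + 1 = 3508. For n = 3507 = 21 · 167, we can put exactly 21 objects in every box, avoiding 22 in any single one — so 3508 is tight.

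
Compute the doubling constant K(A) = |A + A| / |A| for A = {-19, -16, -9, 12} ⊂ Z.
K = |A + A| / |A| = 10/4 = 5/2

Enumerate A + A = {a + b : a, b ∈ A}. With |A| = 4, there are |A|^2 = 16 ordered sum pairs; collecting distinct values, A + A = {-38, -35, -32, -28, -25, -18, -7, -4, 3, 24}, so |A + A| = 10. Thus K = 10/4 = 5/2. For comparison, the minimum possible |A + A| over all 4-element sets is 2·4 − 1 = 7 (so min K = 7/4), attained only by arithmetic progressions.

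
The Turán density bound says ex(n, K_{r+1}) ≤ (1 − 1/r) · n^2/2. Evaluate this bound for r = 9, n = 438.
Turán density bound = (8/9) · 438^2/2 = 85264

Turán's theorem: ex(n, K_{r+1}) is achieved by the complete r-partite Turán graph T(n, r) with parts as balanced as possible, and is at most (1 − 1/r) · n^2/2. For r = 9, n = 438: the density bound is (8/9) · 191844/2 = 85264. The integer-valued extremum is e(T(438, 9)) = 85263, which is strictly less than the density bound 85264 since 9 ∤ 438 (the parts of T(438, 9) cannot all be equal).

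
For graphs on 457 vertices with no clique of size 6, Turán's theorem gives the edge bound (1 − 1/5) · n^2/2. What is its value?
Turán density bound = (4/5) · 457^2/2 = 417698/5 ≈ 83539.6

Turán's theorem: ex(n, K_{r+1}) is achieved by the complete r-partite Turán graph T(n, r) with parts as balanced as possible, and is at most (1 − 1/r) · n^2/2. For r = 5, n = 457: the density bound is (4/5) · 208849/2 = 417698/5 ≈ 83539.6. The integer-valued extremum is e(T(457, 5)) = 83539, which is strictly less than the density bound 417698/5 since 5 ∤ 457 (the parts of T(457, 5) cannot all be equal).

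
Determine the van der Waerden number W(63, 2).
W(63, 2) = 63 + 1 = 64

A 2-term AP is any pair of integers, so a monochromatic 2-AP exists iff some colour is used at least twice. With 63 colours, the colouring i ↦ i on {1, ..., 63} uses each colour once, avoiding any monochromatic pair, so W(63, 2) > 63. For {1, ..., 64}, pigeonhole forces two integers of the same colour, which form a monochromatic 2-AP. Hence W(63, 2) = 64.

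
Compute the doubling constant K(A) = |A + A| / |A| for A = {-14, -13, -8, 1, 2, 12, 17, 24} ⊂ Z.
K = |A + A| / |A| = 32/8 = 4

Enumerate A + A = {a + b : a, b ∈ A}. With |A| = 8, there are |A|^2 = 64 ordered sum pairs; collecting distinct values, A + A = {-28, -27, -26, -22, -21, -16, -13, -12, -11, -7, -6, -2, -1, 2, 3, 4, 9, 10, 11, 13, 14, 16, 18, 19, 24, 25, 26, 29, 34, 36, 41, 48}, so |A + A| = 32. Thus K = 32/8 = 4. For comparison, the minimum possible |A + A| over all 8-element sets is 2·8 − 1 = 15 (so min K = 15/8), attained only by arithmetic progressions.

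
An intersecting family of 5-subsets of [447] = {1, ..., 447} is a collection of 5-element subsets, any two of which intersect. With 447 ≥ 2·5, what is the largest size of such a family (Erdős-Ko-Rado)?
max |F| = C(446, 4) = 1626560885

Erdős-Ko-Rado (1961): when n ≥ 2k, max |F| = C(n−1, k−1). The bound is attained by the star {A : i ∈ A} for any fixed i ∈ [n]. Here C(447−1, 5−1) = C(446, 4) = 1626560885.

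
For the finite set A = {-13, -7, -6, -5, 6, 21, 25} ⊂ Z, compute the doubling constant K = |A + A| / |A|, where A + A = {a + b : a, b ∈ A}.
K = |A + A| / |A| = 26/7

Enumerate A + A = {a + b : a, b ∈ A}. With |A| = 7, there are |A|^2 = 49 ordered sum pairs; collecting distinct values, A + A = {-26, -20, -19, -18, -14, -13, -12, -11, -10, -7, -1, 0, 1, 8, 12, 14, 15, 16, 18, 19, 20, 27, 31, 42, 46, 50}, so |A + A| = 26. Thus K = 26/7. For comparison, the minimum possible |A + A| over all 7-element sets is 2·7 − 1 = 13 (so min K = 13/7), attained only by arithmetic progressions.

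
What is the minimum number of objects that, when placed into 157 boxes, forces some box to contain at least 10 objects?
n = (10 − 1)·157 + 1 = 1414

By the generalised pigeonhole principle, to guarantee some box contains ≥ r objects we need more than (r − 1) · k objects total. Threshold: n = (r − 1) · k + 1. With r = 10 and k = 157: n = 9 · 157 + 1 = 1413 + 1 = 1414. For n = 1413 = 9 · 157, we can put exactly 9 objects in every box, avoiding 10 in any single one — so 1414 is tight.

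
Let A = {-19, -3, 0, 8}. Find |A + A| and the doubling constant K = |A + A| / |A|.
K = |A + A| / |A| = 10/4 = 5/2

Enumerate A + A = {a + b : a, b ∈ A}. With |A| = 4, there are |A|^2 = 16 ordered sum pairs; collecting distinct values, A + A = {-38, -22, -19, -11, -6, -3, 0, 5, 8, 16}, so |A + A| = 10. Thus K = 10/4 = 5/2. For comparison, the minimum possible |A + A| over all 4-element sets is 2·4 − 1 = 7 (so min K = 7/4), attained only by arithmetic progressions.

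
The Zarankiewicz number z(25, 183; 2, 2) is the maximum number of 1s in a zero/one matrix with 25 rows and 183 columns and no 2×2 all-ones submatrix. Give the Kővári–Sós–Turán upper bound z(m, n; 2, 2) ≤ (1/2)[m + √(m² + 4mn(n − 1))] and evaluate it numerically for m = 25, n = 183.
z(25, 183; 2, 2) ≤ (1/2)[25 + √(25² + 4·25·183·182)] = (1/2)[25 + √3331225] = 925.0822

Kővári–Sós–Turán: let r_1, ..., r_25 be the row sums and z = Σ r_i the total number of 1s. Each pair of columns can share at most one row with both entries 1 (else a 2×2 all-ones block appears), so Σ_i C(r_i, 2) ≤ C(183, 2) = 16653. By convexity Σ_i C(r_i, 2) ≥ 25·C(z/25, 2) = z(z − 25)/(2·25), giving z² − 25z − 25·183·182 ≤ 0 and hence z ≤ (1/2)[25 + √(625 + 4·832650)] = (1/2)[25 + √3331225] ≈ (1/2)(25 + 1825.1644) = 925.0822.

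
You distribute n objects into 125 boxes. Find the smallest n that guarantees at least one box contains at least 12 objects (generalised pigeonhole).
n = (12 − 1)·125 + 1 = 1376

By the generalised pigeonhole principle, to guarantee some box contains ≥ r objects we need more than (r − 1) · k objects total. Threshold: n = (r − 1) · k + 1. With r = 12 and k = 125: n = 11 · 125 + 1 = 1375 + 1 = 1376. For n = 1375 = 11 · 125, we can put exactly 11 objects in every box, avoiding 12 in any single one — so 1376 is tight.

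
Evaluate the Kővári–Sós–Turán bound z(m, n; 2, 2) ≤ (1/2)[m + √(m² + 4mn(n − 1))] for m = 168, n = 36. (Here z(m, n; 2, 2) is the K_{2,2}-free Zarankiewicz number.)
z(168, 36; 2, 2) ≤ (1/2)[168 + √(168² + 4·168·36·35)] = (1/2)[168 + √874944] = 551.6922

Kővári–Sós–Turán: let r_1, ..., r_168 be the row sums and z = Σ r_i the total number of 1s. Each pair of columns can share at most one row with both entries 1 (else a 2×2 all-ones block appears), so Σ_i C(r_i, 2) ≤ C(36, 2) = 630. By convexity Σ_i C(r_i, 2) ≥ 168·C(z/168, 2) = z(z − 168)/(2·168), giving z² − 168z − 168·36·35 ≤ 0 and hence z ≤ (1/2)[168 + √(28224 + 4·211680)] = (1/2)[168 + √874944] ≈ (1/2)(168 + 935.3844) = 551.6922.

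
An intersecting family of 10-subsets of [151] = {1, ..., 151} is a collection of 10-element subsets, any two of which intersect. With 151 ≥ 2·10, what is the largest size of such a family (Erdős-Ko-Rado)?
max |F| = C(150, 9) = 82947113349100

Erdős-Ko-Rado (1961): when n ≥ 2k, max |F| = C(n−1, k−1). The bound is attained by the star {A : i ∈ A} for any fixed i ∈ [n]. Here C(151−1, 10−1) = C(150, 9) = 82947113349100.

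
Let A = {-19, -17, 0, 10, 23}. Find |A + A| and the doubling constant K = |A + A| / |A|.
K = |A + A| / |A| = 15/5 = 3

Enumerate A + A = {a + b : a, b ∈ A}. With |A| = 5, there are |A|^2 = 25 ordered sum pairs; collecting distinct values, A + A = {-38, -36, -34, -19, -17, -9, -7, 0, 4, 6, 10, 20, 23, 33, 46}, so |A + A| = 15. Thus K = 15/5 = 3. For comparison, the minimum possible |A + A| over all 5-element sets is 2·5 − 1 = 9 (so min K = 9/5), attained only by arithmetic progressions.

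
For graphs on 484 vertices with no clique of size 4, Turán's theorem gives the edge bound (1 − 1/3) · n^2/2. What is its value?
Turán density bound = (2/3) · 484^2/2 = 234256/3 ≈ 78085.3333

Turán's theorem: ex(n, K_{r+1}) is achieved by the complete r-partite Turán graph T(n, r) with parts as balanced as possible, and is at most (1 − 1/r) · n^2/2. For r = 3, n = 484: the density bound is (2/3) · 234256/2 = 234256/3 ≈ 78085.3333. The integer-valued extremum is e(T(484, 3)) = 78085, which is strictly less than the density bound 234256/3 since 3 ∤ 484 (the parts of T(484, 3) cannot all be equal).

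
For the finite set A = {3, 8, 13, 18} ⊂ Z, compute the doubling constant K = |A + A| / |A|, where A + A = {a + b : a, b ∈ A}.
K = |A + A| / |A| = 7/4

Enumerate A + A = {a + b : a, b ∈ A}. With |A| = 4, there are |A|^2 = 16 ordered sum pairs; collecting distinct values, A + A = {6, 11, 16, 21, 26, 31, 36}, so |A + A| = 7. Thus K = 7/4. Here |A + A| = 2|A| − 1 = 7, the minimum possible — so K = 7/4 is minimal, which holds iff A is an arithmetic progression.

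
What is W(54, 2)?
W(54, 2) = 54 + 1 = 55

A 2-term AP is any pair of integers, so a monochromatic 2-AP exists iff some colour is used at least twice. With 54 colours, the colouring i ↦ i on {1, ..., 54} uses each colour once, avoiding any monochromatic pair, so W(54, 2) > 54. For {1, ..., 55}, pigeonhole forces two integers of the same colour, which form a monochromatic 2-AP. Hence W(54, 2) = 55.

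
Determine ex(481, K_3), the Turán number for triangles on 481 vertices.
ex(481, K_3) = ⌊481^2/4⌋ = 57840

Mantel (1907): a triangle-free graph on n vertices has at most ⌊n^2/4⌋ edges, with equality for the complete bipartite graph K_{⌊n/2⌋, ⌈n/2⌉}. For n = 481: ⌊481^2/4⌋ = ⌊231361/4⌋ = 57840. The extremal graph is K_{240, 241}, which has 240·241 = 57840 edges.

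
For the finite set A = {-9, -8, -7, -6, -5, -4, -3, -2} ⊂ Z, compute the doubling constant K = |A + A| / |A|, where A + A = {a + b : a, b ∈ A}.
K = |A + A| / |A| = 15/8

Enumerate A + A = {a + b : a, b ∈ A}. With |A| = 8, there are |A|^2 = 64 ordered sum pairs; collecting distinct values, A + A = {-18, -17, -16, -15, -14, -13, -12, -11, -10, -9, -8, -7, -6, -5, -4}, so |A + A| = 15. Thus K = 15/8. Here |A + A| = 2|A| − 1 = 15, the minimum possible — so K = 15/8 is minimal, which holds iff A is an arithmetic progression.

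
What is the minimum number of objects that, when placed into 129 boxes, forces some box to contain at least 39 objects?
n = (39 − 1)·129 + 1 = 4903

By the generalised pigeonhole principle, to guarantee some box contains ≥ r objects we need more than (r − 1) · k objects total. Threshold: n = (r − 1) · k + 1. With r = 39 and k = 129: n = 38 · 129 + 1 = 4902 + 1 = 4903. For n = 4902 = 38 · 129, we can put exactly 38 objects in every box, avoiding 39 in any single one — so 4903 is tight.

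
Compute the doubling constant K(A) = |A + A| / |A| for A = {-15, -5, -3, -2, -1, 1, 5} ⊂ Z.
K = |A + A| / |A| = 21/7 = 3

Enumerate A + A = {a + b : a, b ∈ A}. With |A| = 7, there are |A|^2 = 49 ordered sum pairs; collecting distinct values, A + A = {-30, -20, -18, -17, -16, -14, -10, -8, -7, -6, -5, -4, -3, -2, -1, 0, 2, 3, 4, 6, 10}, so |A + A| = 21. Thus K = 21/7 = 3. For comparison, the minimum possible |A + A| over all 7-element sets is 2·7 − 1 = 13 (so min K = 13/7), attained only by arithmetic progressions.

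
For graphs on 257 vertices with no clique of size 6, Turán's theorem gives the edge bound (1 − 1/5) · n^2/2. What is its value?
Turán density bound = (4/5) · 257^2/2 = 132098/5 ≈ 26419.6

Turán's theorem: ex(n, K_{r+1}) is achieved by the complete r-partite Turán graph T(n, r) with parts as balanced as possible, and is at most (1 − 1/r) · n^2/2. For r = 5, n = 257: the density bound is (4/5) · 66049/2 = 132098/5 ≈ 26419.6. The integer-valued extremum is e(T(257, 5)) = 26419, which is strictly less than the density bound 132098/5 since 5 ∤ 257 (the parts of T(257, 5) cannot all be equal).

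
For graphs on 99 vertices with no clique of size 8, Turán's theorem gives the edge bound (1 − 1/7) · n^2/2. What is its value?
Turán density bound = (6/7) · 99^2/2 = 29403/7 ≈ 4200.4286

Turán's theorem: ex(n, K_{r+1}) is achieved by the complete r-partite Turán graph T(n, r) with parts as balanced as possible, and is at most (1 − 1/r) · n^2/2. For r = 7, n = 99: the density bound is (6/7) · 9801/2 = 29403/7 ≈ 4200.4286. The integer-valued extremum is e(T(99, 7)) = 4200, which is strictly less than the density bound 29403/7 since 7 ∤ 99 (the parts of T(99, 7) cannot all be equal).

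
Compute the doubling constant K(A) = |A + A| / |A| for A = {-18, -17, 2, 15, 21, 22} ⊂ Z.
K = |A + A| / |A| = 19/6

Enumerate A + A = {a + b : a, b ∈ A}. With |A| = 6, there are |A|^2 = 36 ordered sum pairs; collecting distinct values, A + A = {-36, -35, -34, -16, -15, -3, -2, 3, 4, 5, 17, 23, 24, 30, 36, 37, 42, 43, 44}, so |A + A| = 19. Thus K = 19/6. For comparison, the minimum possible |A + A| over all 6-element sets is 2·6 − 1 = 11 (so min K = 11/6), attained only by arithmetic progressions.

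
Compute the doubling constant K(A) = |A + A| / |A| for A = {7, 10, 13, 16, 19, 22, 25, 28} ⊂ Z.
K = |A + A| / |A| = 15/8

Enumerate A + A = {a + b : a, b ∈ A}. With |A| = 8, there are |A|^2 = 64 ordered sum pairs; collecting distinct values, A + A = {14, 17, 20, 23, 26, 29, 32, 35, 38, 41, 44, 47, 50, 53, 56}, so |A + A| = 15. Thus K = 15/8. Here |A + A| = 2|A| − 1 = 15, the minimum possible — so K = 15/8 is minimal, which holds iff A is an arithmetic progression.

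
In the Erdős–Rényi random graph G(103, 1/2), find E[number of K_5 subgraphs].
E[# K_5] = C(103, 5) · (1/2)^C(5, 2) = 87541245 / 2^10 ≈ 85489.497070

For each 5-subset S of vertices (there are C(103, 5) = 87541245 such S), let X_S = 1 if S induces a K_5 (all C(5, 2) = 10 edges present). Then P(X_S = 1) = (1/2)^10 = 1/1024. By linearity of expectation, E[# K_5] = C(103, 5) · (1/2)^10 = 87541245 / 1024 ≈ 85489.497070.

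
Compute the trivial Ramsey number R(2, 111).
R(2, 111) = 111

R(2, k) = k for all k ≥ 2: in a 2-colouring of K_k, either some edge is red (a red K_2) or all edges are blue (a blue K_k). And K_{110} coloured all-blue has no blue K_111, so R(2, 111) > 110. Hence R(2, 111) = 111.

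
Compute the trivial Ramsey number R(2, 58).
R(2, 58) = 58

R(2, k) = k for all k ≥ 2: in a 2-colouring of K_k, either some edge is red (a red K_2) or all edges are blue (a blue K_k). And K_{57} coloured all-blue has no blue K_58, so R(2, 58) > 57. Hence R(2, 58) = 58.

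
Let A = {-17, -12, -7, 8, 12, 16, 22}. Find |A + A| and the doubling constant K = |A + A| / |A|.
K = |A + A| / |A| = 25/7

Enumerate A + A = {a + b : a, b ∈ A}. With |A| = 7, there are |A|^2 = 49 ordered sum pairs; collecting distinct values, A + A = {-34, -29, -24, -19, -14, -9, -5, -4, -1, 0, 1, 4, 5, 9, 10, 15, 16, 20, 24, 28, 30, 32, 34, 38, 44}, so |A + A| = 25. Thus K = 25/7. For comparison, the minimum possible |A + A| over all 7-element sets is 2·7 − 1 = 13 (so min K = 13/7), attained only by arithmetic progressions.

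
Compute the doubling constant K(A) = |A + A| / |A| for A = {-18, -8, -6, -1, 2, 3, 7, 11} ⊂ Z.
K = |A + A| / |A| = 29/8

Enumerate A + A = {a + b : a, b ∈ A}. With |A| = 8, there are |A|^2 = 64 ordered sum pairs; collecting distinct values, A + A = {-36, -26, -24, -19, -16, -15, -14, -12, -11, -9, -7, -6, -5, -4, -3, -2, -1, 1, 2, 3, 4, 5, 6, 9, 10, 13, 14, 18, 22}, so |A + A| = 29. Thus K = 29/8. For comparison, the minimum possible |A + A| over all 8-element sets is 2·8 − 1 = 15 (so min K = 15/8), attained only by arithmetic progressions.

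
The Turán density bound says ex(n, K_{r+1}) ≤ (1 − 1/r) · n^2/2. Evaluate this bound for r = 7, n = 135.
Turán density bound = (6/7) · 135^2/2 = 54675/7 ≈ 7810.7143

Turán's theorem: ex(n, K_{r+1}) is achieved by the complete r-partite Turán graph T(n, r) with parts as balanced as possible, and is at most (1 − 1/r) · n^2/2. For r = 7, n = 135: the density bound is (6/7) · 18225/2 = 54675/7 ≈ 7810.7143. The integer-valued extremum is e(T(135, 7)) = 7810, which is strictly less than the density bound 54675/7 since 7 ∤ 135 (the parts of T(135, 7) cannot all be equal).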